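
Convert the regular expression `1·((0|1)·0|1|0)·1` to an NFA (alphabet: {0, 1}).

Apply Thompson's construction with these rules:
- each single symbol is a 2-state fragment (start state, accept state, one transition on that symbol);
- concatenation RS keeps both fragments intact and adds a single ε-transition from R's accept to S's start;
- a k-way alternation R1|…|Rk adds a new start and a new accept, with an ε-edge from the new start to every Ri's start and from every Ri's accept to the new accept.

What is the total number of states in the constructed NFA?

18

Bottom-up over the parse tree:
Each of the 7 symbol leaves contributes a 2-state fragment.
  0|1 → 6 states
  (0|1)·0 → 8 states
  (0|1)·0|1|0 → 14 states
  1·((0|1)·0|1|0)·1 → 18 states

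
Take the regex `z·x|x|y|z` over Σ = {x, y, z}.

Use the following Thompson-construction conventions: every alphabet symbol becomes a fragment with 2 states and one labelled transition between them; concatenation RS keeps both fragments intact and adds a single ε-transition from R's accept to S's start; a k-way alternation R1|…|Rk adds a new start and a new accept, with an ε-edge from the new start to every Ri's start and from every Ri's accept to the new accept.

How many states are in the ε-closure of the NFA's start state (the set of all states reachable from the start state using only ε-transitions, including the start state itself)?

5

Work bottom-up. For each fragment F, track |ε-closure(F.start)| and whether F's accept lies in that closure (i.e. whether F accepts ε). A single-symbol fragment has closure size 1 and does not accept ε.
  z·x → same as the first factor's closure: |closure| = 1
  z·x|x|y|z → |closure| = 1 + 1 + 1 + 1 + 1 = 5 (the new accept is not ε-reachable since no branch accepts ε)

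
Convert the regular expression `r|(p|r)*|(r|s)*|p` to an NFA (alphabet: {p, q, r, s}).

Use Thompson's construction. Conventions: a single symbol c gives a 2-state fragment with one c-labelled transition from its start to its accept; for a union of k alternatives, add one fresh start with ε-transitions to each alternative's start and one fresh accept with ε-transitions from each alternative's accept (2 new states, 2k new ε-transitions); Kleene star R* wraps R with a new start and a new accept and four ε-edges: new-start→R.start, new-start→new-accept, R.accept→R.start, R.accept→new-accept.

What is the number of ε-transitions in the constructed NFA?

24

Per subexpression:
Each of the 6 symbol leaves contributes 0 ε-transitions.
  p|r — 4 ε-transitions
  (p|r)* — 8 ε-transitions
  r|s — 4 ε-transitions
  (r|s)* — 8 ε-transitions
  r|(p|r)*|(r|s)*|p — 24 ε-transitions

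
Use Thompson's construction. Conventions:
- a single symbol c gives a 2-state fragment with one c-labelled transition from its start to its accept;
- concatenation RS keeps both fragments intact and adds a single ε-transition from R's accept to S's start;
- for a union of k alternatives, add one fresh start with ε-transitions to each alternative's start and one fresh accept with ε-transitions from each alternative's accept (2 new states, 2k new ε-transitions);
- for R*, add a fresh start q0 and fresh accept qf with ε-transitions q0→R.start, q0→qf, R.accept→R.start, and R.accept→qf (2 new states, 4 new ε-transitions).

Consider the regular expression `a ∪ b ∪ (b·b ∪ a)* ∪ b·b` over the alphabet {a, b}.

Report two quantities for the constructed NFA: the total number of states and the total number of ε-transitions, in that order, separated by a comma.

Per subexpression:
Each of the 7 symbol leaves contributes 2 states and 0 ε-transitions.
  b·b = 4 states, 1 ε-transition
  b·b ∪ a = 8 states, 5 ε-transitions
  (b·b ∪ a)* = 10 states, 9 ε-transitions
  b·b = 4 states, 1 ε-transition
  a ∪ b ∪ (b·b ∪ a)* ∪ b·b = 20 states, 18 ε-transitions

20, 18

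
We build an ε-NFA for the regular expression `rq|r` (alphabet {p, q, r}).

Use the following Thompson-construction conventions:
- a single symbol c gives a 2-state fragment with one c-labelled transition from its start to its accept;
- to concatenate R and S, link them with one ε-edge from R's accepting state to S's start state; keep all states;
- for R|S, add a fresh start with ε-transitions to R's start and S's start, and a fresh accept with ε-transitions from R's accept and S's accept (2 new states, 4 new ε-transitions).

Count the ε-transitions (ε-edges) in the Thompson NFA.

Bottom-up over the parse tree:
Each of the 3 symbol leaves contributes 0 ε-transitions.
  rq = 1 ε-transition
  rq|r = 5 ε-transitions

5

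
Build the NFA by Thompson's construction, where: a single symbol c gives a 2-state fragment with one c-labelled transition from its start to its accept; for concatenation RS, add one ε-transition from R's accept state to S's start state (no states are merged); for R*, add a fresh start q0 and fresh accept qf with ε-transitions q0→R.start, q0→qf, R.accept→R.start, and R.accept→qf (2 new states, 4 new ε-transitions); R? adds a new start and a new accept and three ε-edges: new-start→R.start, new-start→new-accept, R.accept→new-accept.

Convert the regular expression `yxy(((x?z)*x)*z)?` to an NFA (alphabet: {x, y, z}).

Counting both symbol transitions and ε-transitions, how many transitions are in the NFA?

27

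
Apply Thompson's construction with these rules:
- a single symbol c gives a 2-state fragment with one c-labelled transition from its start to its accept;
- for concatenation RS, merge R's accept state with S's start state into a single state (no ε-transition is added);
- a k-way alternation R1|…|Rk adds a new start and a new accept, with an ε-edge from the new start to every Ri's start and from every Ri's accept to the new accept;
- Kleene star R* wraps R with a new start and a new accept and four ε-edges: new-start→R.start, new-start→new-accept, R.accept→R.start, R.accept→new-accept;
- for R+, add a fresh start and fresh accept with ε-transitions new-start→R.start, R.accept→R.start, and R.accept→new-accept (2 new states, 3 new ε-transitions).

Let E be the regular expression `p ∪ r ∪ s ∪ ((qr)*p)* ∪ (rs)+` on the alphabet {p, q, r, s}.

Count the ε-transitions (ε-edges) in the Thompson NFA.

Bottom-up over the parse tree:
Each of the 8 symbol leaves contributes 0 ε-transitions.
  qr = 0 ε-transitions
  (qr)* = 4 ε-transitions
  (qr)*p = 4 ε-transitions
  ((qr)*p)* = 8 ε-transitions
  rs = 0 ε-transitions
  (rs)+ = 3 ε-transitions
  p ∪ r ∪ s ∪ ((qr)*p)* ∪ (rs)+ = 21 ε-transitions

21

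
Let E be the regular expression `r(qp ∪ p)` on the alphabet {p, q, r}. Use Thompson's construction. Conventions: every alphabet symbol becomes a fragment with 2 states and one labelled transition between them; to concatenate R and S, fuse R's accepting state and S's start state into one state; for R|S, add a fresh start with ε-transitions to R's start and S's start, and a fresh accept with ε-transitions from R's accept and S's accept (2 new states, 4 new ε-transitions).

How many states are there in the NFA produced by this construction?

Recursing over subexpressions:
Each of the 4 symbol leaves contributes a 2-state fragment.
  qp — 3 states
  qp ∪ p — 7 states
  r(qp ∪ p) — 8 states

8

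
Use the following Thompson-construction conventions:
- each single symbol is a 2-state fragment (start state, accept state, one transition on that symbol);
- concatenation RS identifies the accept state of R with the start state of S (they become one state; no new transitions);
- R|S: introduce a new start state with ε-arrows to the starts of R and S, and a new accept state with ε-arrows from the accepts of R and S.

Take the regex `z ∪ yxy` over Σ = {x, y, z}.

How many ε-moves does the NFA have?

Building bottom-up:
Each of the 4 symbol leaves contributes 0 ε-transitions.
  yxy — 0 ε-transitions
  z ∪ yxy — 4 ε-transitions

4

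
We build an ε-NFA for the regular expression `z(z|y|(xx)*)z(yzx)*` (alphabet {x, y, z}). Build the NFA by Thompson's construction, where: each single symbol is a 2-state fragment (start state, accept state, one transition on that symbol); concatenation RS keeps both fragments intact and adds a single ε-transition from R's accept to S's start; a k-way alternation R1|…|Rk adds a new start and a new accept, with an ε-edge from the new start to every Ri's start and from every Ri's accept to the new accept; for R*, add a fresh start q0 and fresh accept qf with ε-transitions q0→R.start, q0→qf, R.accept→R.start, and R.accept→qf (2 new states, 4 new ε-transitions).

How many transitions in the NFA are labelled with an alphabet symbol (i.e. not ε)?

9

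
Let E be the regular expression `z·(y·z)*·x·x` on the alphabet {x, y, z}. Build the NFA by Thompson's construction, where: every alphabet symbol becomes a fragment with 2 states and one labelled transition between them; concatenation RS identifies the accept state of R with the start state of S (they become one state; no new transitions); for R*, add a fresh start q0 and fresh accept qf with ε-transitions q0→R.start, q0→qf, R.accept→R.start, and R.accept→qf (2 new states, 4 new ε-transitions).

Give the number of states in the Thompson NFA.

8

Bottom-up over the parse tree:
Each of the 5 symbol leaves contributes a 2-state fragment.
  y·z : 3 states
  (y·z)* : 5 states
  z·(y·z)*·x·x : 8 states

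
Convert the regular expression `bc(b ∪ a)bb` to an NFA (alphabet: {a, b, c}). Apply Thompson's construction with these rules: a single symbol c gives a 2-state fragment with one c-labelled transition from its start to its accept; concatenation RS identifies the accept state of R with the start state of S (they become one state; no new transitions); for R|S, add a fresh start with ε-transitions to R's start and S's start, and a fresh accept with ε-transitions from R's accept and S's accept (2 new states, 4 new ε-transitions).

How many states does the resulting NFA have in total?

10

Recursing over subexpressions:
Each of the 6 symbol leaves contributes a 2-state fragment.
  b ∪ a = 6 states
  bc(b ∪ a)bb = 10 states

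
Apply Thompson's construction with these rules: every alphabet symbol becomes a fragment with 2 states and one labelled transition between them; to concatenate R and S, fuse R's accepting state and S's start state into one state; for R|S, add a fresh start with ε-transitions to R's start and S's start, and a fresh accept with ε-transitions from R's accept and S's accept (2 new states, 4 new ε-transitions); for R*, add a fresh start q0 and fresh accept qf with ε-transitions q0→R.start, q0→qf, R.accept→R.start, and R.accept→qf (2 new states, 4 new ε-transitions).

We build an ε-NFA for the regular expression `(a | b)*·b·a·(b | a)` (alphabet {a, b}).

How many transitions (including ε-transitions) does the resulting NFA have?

18

By structural recursion:
Each of the 6 symbol leaves contributes 1 transition (1 symbol, 0 ε).
  a | b → 6 transitions (2 symbol, 4 ε)
  (a | b)* → 10 transitions (2 symbol, 8 ε)
  b | a → 6 transitions (2 symbol, 4 ε)
  (a | b)*·b·a·(b | a) → 18 transitions (6 symbol, 12 ε)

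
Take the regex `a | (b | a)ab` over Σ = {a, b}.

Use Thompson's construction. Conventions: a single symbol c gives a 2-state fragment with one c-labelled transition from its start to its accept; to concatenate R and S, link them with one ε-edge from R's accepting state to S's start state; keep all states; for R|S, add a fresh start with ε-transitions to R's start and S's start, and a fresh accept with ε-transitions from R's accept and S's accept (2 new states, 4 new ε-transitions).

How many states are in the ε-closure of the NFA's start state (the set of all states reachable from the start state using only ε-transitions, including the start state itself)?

Work bottom-up. For each fragment F, track |ε-closure(F.start)| and whether F's accept lies in that closure (i.e. whether F accepts ε). A single-symbol fragment has closure size 1 and does not accept ε.
  b | a — new start ε-reaches every alternative's start; none of them accept ε, so the new accept is not reached: C = 1 + 1 + 1 = 3
  (b | a)ab — C equals the left operand's closure size = 3 (its accept is not ε-reachable, so the closure stops there)
  a | (b | a)ab — new start ε-reaches every alternative's start; none of them accept ε, so the new accept is not reached: C = 1 + 1 + 3 = 5

5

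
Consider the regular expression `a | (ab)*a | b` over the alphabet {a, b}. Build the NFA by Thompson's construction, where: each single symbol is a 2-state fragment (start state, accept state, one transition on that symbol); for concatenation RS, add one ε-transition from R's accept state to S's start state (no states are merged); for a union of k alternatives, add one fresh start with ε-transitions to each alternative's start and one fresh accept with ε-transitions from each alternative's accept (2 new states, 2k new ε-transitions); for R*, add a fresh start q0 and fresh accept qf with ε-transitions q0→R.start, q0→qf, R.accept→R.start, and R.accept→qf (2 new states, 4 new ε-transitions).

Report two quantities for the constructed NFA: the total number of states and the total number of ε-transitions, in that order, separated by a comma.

Recursing over subexpressions:
Each of the 5 symbol leaves contributes 2 states and 0 ε-transitions.
  ab = 4 states, 1 ε-transition
  (ab)* = 6 states, 5 ε-transitions
  (ab)*a = 8 states, 6 ε-transitions
  a | (ab)*a | b = 14 states, 12 ε-transitions

14, 12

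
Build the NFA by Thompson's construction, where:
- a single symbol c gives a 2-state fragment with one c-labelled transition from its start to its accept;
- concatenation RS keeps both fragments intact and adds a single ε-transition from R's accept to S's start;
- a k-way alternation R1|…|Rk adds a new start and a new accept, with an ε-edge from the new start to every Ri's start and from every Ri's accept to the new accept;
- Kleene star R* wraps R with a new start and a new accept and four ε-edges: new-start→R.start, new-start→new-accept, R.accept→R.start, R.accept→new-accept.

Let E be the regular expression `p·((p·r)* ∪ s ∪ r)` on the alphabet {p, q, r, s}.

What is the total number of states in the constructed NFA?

14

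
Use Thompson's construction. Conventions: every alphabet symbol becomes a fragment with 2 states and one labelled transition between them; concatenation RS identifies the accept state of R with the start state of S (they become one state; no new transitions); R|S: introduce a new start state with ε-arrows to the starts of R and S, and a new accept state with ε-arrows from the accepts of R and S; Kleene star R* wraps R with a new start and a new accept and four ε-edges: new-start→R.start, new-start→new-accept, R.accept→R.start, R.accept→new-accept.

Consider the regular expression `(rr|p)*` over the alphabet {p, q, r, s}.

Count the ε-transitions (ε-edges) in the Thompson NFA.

By structural recursion:
Each of the 3 symbol leaves contributes 0 ε-transitions.
  rr → 0 ε-transitions
  rr|p → 4 ε-transitions
  (rr|p)* → 8 ε-transitions

8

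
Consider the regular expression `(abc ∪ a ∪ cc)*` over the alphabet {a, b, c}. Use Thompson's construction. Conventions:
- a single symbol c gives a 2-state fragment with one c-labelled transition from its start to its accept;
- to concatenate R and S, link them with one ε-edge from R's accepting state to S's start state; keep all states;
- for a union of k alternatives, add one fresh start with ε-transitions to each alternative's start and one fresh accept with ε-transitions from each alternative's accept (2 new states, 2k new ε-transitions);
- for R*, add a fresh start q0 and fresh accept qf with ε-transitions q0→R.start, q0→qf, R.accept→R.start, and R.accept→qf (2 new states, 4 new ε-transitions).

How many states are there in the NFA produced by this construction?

16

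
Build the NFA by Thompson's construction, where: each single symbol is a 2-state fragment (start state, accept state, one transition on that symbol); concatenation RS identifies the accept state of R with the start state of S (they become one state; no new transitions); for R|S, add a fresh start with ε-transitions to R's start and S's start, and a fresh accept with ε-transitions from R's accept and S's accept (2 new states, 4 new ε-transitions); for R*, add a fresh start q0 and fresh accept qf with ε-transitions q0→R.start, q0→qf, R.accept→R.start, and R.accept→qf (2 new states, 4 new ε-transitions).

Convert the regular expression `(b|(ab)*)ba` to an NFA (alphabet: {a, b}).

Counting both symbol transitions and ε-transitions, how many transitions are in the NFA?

13

Recursing over subexpressions:
Each of the 5 symbol leaves contributes 1 transition (1 symbol, 0 ε).
  ab → 2 transitions (2 symbol, 0 ε)
  (ab)* → 6 transitions (2 symbol, 4 ε)
  b|(ab)* → 11 transitions (3 symbol, 8 ε)
  (b|(ab)*)ba → 13 transitions (5 symbol, 8 ε)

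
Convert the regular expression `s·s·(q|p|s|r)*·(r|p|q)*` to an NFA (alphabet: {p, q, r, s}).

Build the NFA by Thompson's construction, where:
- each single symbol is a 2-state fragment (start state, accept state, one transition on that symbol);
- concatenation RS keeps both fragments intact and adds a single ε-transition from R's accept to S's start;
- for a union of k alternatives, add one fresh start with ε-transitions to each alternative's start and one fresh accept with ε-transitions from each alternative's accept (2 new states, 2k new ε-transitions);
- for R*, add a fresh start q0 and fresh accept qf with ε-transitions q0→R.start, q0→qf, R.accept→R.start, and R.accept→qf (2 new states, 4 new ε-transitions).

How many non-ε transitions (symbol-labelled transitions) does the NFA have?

9

Building bottom-up:
Each of the 9 symbol leaves contributes exactly 1 symbol transition.
  q|p|s|r → 4 symbol transitions
  (q|p|s|r)* → 4 symbol transitions
  r|p|q → 3 symbol transitions
  (r|p|q)* → 3 symbol transitions
  s·s·(q|p|s|r)*·(r|p|q)* → 9 symbol transitions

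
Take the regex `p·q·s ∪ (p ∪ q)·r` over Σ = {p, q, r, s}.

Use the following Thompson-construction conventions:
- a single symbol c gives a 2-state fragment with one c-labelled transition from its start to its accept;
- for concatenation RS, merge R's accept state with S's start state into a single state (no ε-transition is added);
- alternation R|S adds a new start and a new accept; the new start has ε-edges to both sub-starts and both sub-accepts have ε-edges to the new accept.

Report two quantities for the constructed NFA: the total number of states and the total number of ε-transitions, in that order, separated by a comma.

By structural recursion:
Each of the 6 symbol leaves contributes 2 states and 0 ε-transitions.
  p·q·s = 4 states, 0 ε-transitions
  p ∪ q = 6 states, 4 ε-transitions
  (p ∪ q)·r = 7 states, 4 ε-transitions
  p·q·s ∪ (p ∪ q)·r = 13 states, 8 ε-transitions

13, 8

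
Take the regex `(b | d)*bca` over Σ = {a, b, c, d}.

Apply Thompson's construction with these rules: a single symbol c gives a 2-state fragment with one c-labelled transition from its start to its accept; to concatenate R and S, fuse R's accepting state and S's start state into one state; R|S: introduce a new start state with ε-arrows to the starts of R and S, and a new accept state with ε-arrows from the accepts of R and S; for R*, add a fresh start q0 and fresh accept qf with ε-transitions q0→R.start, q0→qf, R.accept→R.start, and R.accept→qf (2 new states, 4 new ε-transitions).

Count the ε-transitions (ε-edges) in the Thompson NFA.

8

Bottom-up over the parse tree:
Each of the 5 symbol leaves contributes 0 ε-transitions.
  b | d = 4 ε-transitions
  (b | d)* = 8 ε-transitions
  (b | d)*bca = 8 ε-transitions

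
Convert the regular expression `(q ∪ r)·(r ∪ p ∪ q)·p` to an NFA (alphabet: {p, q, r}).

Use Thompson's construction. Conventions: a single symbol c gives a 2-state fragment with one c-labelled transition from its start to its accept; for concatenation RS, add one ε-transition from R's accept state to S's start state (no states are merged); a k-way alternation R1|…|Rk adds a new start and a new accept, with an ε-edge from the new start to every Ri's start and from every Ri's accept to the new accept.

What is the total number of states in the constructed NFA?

Building bottom-up:
Each of the 6 symbol leaves contributes a 2-state fragment.
  q ∪ r = 6 states
  r ∪ p ∪ q = 8 states
  (q ∪ r)·(r ∪ p ∪ q)·p = 16 states

16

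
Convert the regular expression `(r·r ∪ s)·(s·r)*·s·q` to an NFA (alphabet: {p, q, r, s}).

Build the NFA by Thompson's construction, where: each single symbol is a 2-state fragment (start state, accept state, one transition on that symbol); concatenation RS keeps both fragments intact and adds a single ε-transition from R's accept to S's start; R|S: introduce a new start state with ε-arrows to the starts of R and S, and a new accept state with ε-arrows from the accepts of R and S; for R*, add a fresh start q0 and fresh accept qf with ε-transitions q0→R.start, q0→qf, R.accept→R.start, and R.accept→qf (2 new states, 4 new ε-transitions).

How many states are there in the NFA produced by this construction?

18

Bottom-up over the parse tree:
Each of the 7 symbol leaves contributes a 2-state fragment.
  r·r → 4 states
  r·r ∪ s → 8 states
  s·r → 4 states
  (s·r)* → 6 states
  (r·r ∪ s)·(s·r)*·s·q → 18 states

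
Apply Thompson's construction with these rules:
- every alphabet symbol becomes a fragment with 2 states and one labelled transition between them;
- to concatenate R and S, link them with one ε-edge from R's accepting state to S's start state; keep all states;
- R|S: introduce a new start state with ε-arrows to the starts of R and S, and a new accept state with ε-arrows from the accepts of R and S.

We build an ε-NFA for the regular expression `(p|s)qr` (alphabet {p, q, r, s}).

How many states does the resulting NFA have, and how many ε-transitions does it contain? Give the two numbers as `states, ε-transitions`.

Building bottom-up:
Each of the 4 symbol leaves contributes 2 states and 0 ε-transitions.
  p|s = 6 states, 4 ε-transitions
  (p|s)qr = 10 states, 6 ε-transitions

10, 6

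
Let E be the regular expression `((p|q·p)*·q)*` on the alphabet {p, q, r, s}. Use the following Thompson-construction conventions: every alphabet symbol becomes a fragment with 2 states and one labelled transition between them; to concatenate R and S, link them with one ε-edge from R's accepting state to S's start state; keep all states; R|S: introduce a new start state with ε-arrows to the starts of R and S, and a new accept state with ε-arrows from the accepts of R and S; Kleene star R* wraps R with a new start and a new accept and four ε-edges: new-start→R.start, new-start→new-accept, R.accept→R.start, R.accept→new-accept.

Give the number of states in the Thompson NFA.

Recursing over subexpressions:
Each of the 4 symbol leaves contributes a 2-state fragment.
  q·p — 4 states
  p|q·p — 8 states
  (p|q·p)* — 10 states
  (p|q·p)*·q — 12 states
  ((p|q·p)*·q)* — 14 states

14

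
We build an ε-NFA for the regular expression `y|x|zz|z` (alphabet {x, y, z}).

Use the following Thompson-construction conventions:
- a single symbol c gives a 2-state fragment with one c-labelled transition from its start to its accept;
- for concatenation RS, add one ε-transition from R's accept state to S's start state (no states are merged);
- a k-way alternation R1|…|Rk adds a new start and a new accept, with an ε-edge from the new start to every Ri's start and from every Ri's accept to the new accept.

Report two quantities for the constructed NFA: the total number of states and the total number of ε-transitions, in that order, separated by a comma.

Per subexpression:
Each of the 5 symbol leaves contributes 2 states and 0 ε-transitions.
  zz = 4 states, 1 ε-transition
  y|x|zz|z = 12 states, 9 ε-transitions

12, 9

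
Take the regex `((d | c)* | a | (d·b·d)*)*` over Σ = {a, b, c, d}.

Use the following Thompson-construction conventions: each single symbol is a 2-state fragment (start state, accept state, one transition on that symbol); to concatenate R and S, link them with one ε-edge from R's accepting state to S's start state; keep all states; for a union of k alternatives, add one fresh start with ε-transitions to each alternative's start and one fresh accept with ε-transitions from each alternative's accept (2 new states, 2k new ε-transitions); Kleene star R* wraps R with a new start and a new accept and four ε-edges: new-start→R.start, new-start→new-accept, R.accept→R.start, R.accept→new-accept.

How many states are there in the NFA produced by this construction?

By structural recursion:
Each of the 6 symbol leaves contributes a 2-state fragment.
  d | c : 6 states
  (d | c)* : 8 states
  d·b·d : 6 states
  (d·b·d)* : 8 states
  (d | c)* | a | (d·b·d)* : 20 states
  ((d | c)* | a | (d·b·d)*)* : 22 states

22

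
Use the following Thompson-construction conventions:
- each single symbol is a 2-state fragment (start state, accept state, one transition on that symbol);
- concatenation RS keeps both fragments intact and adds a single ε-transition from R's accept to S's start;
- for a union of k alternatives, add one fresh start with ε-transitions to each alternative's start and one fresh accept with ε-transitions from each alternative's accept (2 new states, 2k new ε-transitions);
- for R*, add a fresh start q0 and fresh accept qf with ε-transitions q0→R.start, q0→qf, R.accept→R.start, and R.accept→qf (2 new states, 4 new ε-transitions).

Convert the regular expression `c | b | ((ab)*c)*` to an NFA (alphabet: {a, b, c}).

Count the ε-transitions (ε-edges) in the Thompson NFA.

16

By structural recursion:
Each of the 5 symbol leaves contributes 0 ε-transitions.
  ab — 1 ε-transition
  (ab)* — 5 ε-transitions
  (ab)*c — 6 ε-transitions
  ((ab)*c)* — 10 ε-transitions
  c | b | ((ab)*c)* — 16 ε-transitions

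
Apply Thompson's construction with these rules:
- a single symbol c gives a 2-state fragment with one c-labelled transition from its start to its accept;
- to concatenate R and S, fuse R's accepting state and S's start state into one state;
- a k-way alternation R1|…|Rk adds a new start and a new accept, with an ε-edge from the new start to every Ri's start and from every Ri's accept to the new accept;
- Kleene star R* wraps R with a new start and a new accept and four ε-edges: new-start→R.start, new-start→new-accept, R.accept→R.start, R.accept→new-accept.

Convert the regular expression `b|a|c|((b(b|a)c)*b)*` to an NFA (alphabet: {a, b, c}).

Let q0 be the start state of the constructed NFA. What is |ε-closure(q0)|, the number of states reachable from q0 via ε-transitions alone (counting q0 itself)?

10

Work bottom-up. For each fragment F, track |ε-closure(F.start)| and whether F's accept lies in that closure (i.e. whether F accepts ε). A single-symbol fragment has closure size 1 and does not accept ε.
  b|a : new start ε-reaches every alternative's start; none of them accept ε, so the new accept is not reached: |closure| = 1 + 1 + 1 = 3
  b(b|a)c : |closure| equals the left operand's closure size = 1 (its accept is not ε-reachable, so the closure stops there)
  (b(b|a)c)* : the star's fresh start ε-reaches both the body's start and the fresh accept: |closure| = 2 + 1 = 3
  (b(b|a)c)*b : the left operand accepts ε, so the closure extends into the next operand (the shared merged state is already counted); |closure| = 3 + (1−1) = 3
  ((b(b|a)c)*b)* : new start has ε-edges to the inner start and to the new accept, so |closure| = 2 + 3 = 5
  b|a|c|((b(b|a)c)*b)* : new start ε-reaches every alternative's start; at least one alternative accepts ε, so the union's new accept is reached too: |closure| = 1 + 1 + 1 + 1 + 5 + 1 = 10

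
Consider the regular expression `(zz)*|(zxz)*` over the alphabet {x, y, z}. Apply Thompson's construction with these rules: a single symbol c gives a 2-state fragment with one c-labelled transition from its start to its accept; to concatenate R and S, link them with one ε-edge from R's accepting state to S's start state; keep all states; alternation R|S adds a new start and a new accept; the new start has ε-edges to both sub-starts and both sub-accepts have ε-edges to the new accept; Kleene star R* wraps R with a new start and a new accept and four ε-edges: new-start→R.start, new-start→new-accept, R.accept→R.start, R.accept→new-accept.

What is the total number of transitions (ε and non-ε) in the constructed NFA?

20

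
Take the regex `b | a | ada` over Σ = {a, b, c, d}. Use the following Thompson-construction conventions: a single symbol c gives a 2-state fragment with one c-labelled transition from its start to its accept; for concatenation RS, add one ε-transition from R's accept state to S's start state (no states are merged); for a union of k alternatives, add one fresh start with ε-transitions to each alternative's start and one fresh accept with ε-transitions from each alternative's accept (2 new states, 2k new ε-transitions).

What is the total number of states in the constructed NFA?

Per subexpression:
Each of the 5 symbol leaves contributes a 2-state fragment.
  ada : 6 states
  b | a | ada : 12 states

12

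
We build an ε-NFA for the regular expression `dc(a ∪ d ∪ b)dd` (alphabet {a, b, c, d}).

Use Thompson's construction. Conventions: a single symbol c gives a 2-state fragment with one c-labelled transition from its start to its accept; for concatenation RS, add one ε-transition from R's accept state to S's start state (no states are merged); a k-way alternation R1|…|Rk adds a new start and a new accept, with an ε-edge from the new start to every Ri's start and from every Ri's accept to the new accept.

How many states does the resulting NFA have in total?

16

By structural recursion:
Each of the 7 symbol leaves contributes a 2-state fragment.
  a ∪ d ∪ b → 8 states
  dc(a ∪ d ∪ b)dd → 16 states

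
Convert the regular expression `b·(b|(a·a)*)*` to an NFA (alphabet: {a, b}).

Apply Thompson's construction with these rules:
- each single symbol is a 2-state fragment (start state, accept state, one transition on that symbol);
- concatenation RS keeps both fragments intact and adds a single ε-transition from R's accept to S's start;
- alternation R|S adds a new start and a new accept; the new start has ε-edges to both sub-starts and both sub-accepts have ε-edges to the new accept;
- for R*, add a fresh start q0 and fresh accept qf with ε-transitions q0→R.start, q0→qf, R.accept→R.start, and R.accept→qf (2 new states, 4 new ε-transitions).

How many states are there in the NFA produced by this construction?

14

Bottom-up over the parse tree:
Each of the 4 symbol leaves contributes a 2-state fragment.
  a·a = 4 states
  (a·a)* = 6 states
  b|(a·a)* = 10 states
  (b|(a·a)*)* = 12 states
  b·(b|(a·a)*)* = 14 states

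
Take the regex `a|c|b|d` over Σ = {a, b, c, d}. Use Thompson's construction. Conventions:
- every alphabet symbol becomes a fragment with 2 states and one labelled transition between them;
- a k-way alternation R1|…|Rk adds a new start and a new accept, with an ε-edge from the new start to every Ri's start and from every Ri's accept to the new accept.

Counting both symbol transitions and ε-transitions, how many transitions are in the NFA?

12

Bottom-up over the parse tree:
Each of the 4 symbol leaves contributes 1 transition (1 symbol, 0 ε).
  a|c|b|d → 12 transitions (4 symbol, 8 ε)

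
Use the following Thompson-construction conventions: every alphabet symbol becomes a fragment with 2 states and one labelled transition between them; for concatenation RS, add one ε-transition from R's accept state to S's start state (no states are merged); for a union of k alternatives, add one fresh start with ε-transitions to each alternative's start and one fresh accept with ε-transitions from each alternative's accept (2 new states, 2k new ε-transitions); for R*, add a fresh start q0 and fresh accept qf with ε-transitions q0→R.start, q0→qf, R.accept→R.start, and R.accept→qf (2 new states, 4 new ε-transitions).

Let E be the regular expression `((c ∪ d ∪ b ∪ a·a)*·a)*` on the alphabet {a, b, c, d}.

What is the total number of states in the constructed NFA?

Recursing over subexpressions:
Each of the 6 symbol leaves contributes a 2-state fragment.
  a·a — 4 states
  c ∪ d ∪ b ∪ a·a — 12 states
  (c ∪ d ∪ b ∪ a·a)* — 14 states
  (c ∪ d ∪ b ∪ a·a)*·a — 16 states
  ((c ∪ d ∪ b ∪ a·a)*·a)* — 18 states

18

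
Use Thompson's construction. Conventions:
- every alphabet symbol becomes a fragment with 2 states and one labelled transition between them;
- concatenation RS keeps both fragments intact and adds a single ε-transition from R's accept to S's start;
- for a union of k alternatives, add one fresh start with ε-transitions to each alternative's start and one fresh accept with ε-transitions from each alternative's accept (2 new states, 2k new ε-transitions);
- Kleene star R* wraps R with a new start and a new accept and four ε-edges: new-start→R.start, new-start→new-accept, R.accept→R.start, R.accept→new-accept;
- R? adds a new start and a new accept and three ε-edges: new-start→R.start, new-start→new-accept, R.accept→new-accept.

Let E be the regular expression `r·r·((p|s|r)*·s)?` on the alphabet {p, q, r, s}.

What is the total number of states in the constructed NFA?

18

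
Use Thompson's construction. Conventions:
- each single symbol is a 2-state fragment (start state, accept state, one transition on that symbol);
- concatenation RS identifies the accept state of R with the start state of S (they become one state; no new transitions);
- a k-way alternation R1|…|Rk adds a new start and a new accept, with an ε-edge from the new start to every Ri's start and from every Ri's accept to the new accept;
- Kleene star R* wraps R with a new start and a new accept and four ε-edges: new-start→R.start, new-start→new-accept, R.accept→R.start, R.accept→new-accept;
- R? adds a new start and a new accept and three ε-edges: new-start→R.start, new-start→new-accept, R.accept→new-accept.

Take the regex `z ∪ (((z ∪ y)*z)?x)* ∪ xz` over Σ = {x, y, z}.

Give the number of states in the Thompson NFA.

Bottom-up over the parse tree:
Each of the 7 symbol leaves contributes a 2-state fragment.
  z ∪ y = 6 states
  (z ∪ y)* = 8 states
  (z ∪ y)*z = 9 states
  ((z ∪ y)*z)? = 11 states
  ((z ∪ y)*z)?x = 12 states
  (((z ∪ y)*z)?x)* = 14 states
  xz = 3 states
  z ∪ (((z ∪ y)*z)?x)* ∪ xz = 21 states

21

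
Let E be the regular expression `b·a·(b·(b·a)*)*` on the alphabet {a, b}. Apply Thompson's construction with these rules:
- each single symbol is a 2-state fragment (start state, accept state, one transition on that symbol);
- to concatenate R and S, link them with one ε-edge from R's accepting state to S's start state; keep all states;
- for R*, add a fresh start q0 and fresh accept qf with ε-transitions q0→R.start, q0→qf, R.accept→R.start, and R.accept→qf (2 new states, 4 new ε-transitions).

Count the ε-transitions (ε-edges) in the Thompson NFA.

Per subexpression:
Each of the 5 symbol leaves contributes 0 ε-transitions.
  b·a : 1 ε-transition
  (b·a)* : 5 ε-transitions
  b·(b·a)* : 6 ε-transitions
  (b·(b·a)*)* : 10 ε-transitions
  b·a·(b·(b·a)*)* : 12 ε-transitions

12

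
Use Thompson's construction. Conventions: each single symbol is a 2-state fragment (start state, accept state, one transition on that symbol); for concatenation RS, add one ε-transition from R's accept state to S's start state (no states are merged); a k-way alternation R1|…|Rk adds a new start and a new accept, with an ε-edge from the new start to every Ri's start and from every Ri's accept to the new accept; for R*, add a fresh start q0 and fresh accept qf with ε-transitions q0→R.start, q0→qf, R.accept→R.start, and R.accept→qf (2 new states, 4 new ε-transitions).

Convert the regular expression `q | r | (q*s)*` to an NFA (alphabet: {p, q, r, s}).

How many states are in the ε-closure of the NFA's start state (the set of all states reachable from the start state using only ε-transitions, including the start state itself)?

10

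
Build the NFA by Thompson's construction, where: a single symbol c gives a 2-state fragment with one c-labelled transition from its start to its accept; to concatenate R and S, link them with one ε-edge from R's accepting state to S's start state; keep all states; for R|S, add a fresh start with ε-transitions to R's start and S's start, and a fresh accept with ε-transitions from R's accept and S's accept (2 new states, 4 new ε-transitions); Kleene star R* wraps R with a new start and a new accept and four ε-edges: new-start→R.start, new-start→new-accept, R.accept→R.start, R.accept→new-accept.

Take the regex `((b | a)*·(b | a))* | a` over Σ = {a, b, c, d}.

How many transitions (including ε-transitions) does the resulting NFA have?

26

Per subexpression:
Each of the 5 symbol leaves contributes 1 transition (1 symbol, 0 ε).
  b | a → 6 transitions (2 symbol, 4 ε)
  (b | a)* → 10 transitions (2 symbol, 8 ε)
  b | a → 6 transitions (2 symbol, 4 ε)
  (b | a)*·(b | a) → 17 transitions (4 symbol, 13 ε)
  ((b | a)*·(b | a))* → 21 transitions (4 symbol, 17 ε)
  ((b | a)*·(b | a))* | a → 26 transitions (5 symbol, 21 ε)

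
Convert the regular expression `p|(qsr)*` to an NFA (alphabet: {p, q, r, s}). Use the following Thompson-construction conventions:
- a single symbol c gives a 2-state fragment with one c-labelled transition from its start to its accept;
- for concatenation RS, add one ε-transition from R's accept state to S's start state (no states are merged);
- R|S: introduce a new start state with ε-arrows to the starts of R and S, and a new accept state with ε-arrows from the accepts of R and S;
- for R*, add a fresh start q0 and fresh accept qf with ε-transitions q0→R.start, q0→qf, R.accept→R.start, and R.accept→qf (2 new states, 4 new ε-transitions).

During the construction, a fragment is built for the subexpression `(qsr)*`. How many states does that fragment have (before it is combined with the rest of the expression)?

8

Fragment for `(qsr)*`:
Each of the 3 symbol leaves contributes a 2-state fragment.
  qsr = 6 states
  (qsr)* = 8 states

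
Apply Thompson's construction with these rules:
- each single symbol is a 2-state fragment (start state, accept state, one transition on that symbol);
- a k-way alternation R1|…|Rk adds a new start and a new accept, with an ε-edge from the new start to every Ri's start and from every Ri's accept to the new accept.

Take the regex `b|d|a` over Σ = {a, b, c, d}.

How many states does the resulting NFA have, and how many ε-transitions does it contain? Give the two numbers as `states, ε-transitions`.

8, 6

Per subexpression:
Each of the 3 symbol leaves contributes 2 states and 0 ε-transitions.
  b|d|a = 8 states, 6 ε-transitions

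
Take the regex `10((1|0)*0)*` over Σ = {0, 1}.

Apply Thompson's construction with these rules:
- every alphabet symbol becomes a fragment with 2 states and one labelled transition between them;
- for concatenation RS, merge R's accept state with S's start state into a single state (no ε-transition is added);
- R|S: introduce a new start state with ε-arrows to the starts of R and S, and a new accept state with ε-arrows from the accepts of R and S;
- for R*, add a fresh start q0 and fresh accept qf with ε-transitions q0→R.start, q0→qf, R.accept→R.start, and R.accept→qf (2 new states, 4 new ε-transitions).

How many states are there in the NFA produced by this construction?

Per subexpression:
Each of the 5 symbol leaves contributes a 2-state fragment.
  1|0 — 6 states
  (1|0)* — 8 states
  (1|0)*0 — 9 states
  ((1|0)*0)* — 11 states
  10((1|0)*0)* — 13 states

13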